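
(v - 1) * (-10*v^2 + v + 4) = -10*v^3 + 11*v^2 + 3*v - 4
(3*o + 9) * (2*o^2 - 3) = 6*o^3 + 18*o^2 - 9*o - 27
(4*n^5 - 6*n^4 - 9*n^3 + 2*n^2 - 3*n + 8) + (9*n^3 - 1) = 4*n^5 - 6*n^4 + 2*n^2 - 3*n + 7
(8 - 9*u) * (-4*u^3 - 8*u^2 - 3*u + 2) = 36*u^4 + 40*u^3 - 37*u^2 - 42*u + 16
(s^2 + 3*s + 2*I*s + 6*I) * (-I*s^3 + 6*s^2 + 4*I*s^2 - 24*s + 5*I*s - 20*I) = -I*s^5 + 8*s^4 + I*s^4 - 8*s^3 + 29*I*s^3 - 106*s^2 - 17*I*s^2 + 10*s - 204*I*s + 120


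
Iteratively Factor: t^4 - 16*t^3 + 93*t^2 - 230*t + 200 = (t - 5)*(t^3 - 11*t^2 + 38*t - 40) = (t - 5)*(t - 4)*(t^2 - 7*t + 10) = (t - 5)*(t - 4)*(t - 2)*(t - 5)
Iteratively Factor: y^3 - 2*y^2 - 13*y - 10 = (y - 5)*(y^2 + 3*y + 2) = (y - 5)*(y + 1)*(y + 2)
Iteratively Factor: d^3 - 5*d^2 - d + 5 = (d - 1)*(d^2 - 4*d - 5) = (d - 1)*(d + 1)*(d - 5)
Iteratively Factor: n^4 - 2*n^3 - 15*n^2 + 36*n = (n)*(n^3 - 2*n^2 - 15*n + 36) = n*(n - 3)*(n^2 + n - 12) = n*(n - 3)^2*(n + 4)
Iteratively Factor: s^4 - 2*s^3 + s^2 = (s)*(s^3 - 2*s^2 + s) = s*(s - 1)*(s^2 - s) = s^2*(s - 1)*(s - 1)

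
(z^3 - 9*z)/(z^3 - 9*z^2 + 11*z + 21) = z*(z + 3)/(z^2 - 6*z - 7)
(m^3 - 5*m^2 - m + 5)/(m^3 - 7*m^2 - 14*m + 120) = (m^2 - 1)/(m^2 - 2*m - 24)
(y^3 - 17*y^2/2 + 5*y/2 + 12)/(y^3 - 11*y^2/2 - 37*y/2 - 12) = (2*y - 3)/(2*y + 3)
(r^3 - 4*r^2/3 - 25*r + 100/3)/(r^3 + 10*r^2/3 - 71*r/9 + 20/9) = 3*(r - 5)/(3*r - 1)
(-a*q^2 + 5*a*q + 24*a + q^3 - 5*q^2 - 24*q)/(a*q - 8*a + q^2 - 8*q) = (-a*q - 3*a + q^2 + 3*q)/(a + q)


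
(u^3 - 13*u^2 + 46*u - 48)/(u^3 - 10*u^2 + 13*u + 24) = (u - 2)/(u + 1)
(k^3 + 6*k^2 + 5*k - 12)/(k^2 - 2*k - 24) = (k^2 + 2*k - 3)/(k - 6)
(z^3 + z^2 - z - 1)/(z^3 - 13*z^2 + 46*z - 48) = (z^3 + z^2 - z - 1)/(z^3 - 13*z^2 + 46*z - 48)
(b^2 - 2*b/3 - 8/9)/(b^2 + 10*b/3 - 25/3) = (9*b^2 - 6*b - 8)/(3*(3*b^2 + 10*b - 25))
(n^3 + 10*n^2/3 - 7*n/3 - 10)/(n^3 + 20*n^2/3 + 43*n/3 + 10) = (3*n - 5)/(3*n + 5)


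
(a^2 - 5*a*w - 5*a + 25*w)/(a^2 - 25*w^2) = (a - 5)/(a + 5*w)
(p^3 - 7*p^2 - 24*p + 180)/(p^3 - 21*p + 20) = (p^2 - 12*p + 36)/(p^2 - 5*p + 4)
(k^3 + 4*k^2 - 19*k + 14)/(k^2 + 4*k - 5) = (k^2 + 5*k - 14)/(k + 5)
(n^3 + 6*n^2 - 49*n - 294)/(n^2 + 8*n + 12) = (n^2 - 49)/(n + 2)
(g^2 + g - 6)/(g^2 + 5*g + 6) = (g - 2)/(g + 2)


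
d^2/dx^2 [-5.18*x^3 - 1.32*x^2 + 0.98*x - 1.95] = -31.08*x - 2.64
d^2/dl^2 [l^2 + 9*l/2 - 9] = 2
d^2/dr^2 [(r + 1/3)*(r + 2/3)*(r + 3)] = 6*r + 8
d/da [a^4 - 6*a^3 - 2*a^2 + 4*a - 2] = 4*a^3 - 18*a^2 - 4*a + 4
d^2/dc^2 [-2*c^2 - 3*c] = -4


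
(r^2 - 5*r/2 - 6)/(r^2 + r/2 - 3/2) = (r - 4)/(r - 1)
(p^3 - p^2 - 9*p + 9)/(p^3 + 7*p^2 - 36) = (p^2 - 4*p + 3)/(p^2 + 4*p - 12)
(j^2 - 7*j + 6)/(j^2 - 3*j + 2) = (j - 6)/(j - 2)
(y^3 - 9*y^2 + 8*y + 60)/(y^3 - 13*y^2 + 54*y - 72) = (y^2 - 3*y - 10)/(y^2 - 7*y + 12)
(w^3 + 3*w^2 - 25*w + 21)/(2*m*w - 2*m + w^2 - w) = (w^2 + 4*w - 21)/(2*m + w)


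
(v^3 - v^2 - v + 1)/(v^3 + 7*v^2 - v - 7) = (v - 1)/(v + 7)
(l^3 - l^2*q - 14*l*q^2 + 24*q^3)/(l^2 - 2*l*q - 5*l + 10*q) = (l^2 + l*q - 12*q^2)/(l - 5)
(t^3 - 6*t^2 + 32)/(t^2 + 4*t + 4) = (t^2 - 8*t + 16)/(t + 2)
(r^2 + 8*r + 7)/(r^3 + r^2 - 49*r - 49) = 1/(r - 7)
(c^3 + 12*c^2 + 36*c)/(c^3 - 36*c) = (c + 6)/(c - 6)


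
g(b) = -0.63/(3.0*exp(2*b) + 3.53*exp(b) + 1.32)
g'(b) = -0.63*(-6.0*exp(2*b) - 3.53*exp(b))/(3.0*exp(2*b) + 3.53*exp(b) + 1.32)^2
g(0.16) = -0.07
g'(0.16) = 0.08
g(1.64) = -0.01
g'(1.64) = 0.01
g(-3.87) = -0.45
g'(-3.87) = 0.02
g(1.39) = -0.01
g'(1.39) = 0.02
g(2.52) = -0.00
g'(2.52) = 0.00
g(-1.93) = -0.33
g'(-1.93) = 0.11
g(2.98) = -0.00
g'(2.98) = 0.00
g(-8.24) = -0.48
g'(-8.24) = 0.00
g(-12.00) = -0.48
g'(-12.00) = 0.00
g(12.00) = 0.00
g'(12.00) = 0.00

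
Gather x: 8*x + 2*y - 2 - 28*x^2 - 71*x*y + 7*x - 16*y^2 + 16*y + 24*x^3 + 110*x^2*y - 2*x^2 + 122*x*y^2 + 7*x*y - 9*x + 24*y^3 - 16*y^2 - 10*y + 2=24*x^3 + x^2*(110*y - 30) + x*(122*y^2 - 64*y + 6) + 24*y^3 - 32*y^2 + 8*y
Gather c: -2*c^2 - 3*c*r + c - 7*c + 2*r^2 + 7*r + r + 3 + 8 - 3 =-2*c^2 + c*(-3*r - 6) + 2*r^2 + 8*r + 8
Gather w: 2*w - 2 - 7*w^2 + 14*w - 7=-7*w^2 + 16*w - 9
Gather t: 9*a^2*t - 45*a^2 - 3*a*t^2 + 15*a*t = -45*a^2 - 3*a*t^2 + t*(9*a^2 + 15*a)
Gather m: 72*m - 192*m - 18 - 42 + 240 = 180 - 120*m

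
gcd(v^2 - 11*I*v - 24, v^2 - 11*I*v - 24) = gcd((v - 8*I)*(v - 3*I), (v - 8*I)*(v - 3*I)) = v^2 - 11*I*v - 24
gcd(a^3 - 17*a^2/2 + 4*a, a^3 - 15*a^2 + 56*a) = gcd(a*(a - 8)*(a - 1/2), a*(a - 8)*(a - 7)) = a^2 - 8*a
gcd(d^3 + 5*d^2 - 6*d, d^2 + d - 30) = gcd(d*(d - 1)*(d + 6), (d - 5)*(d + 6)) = d + 6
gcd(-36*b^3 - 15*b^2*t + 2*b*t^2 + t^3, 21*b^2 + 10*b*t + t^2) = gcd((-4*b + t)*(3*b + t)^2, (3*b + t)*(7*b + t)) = 3*b + t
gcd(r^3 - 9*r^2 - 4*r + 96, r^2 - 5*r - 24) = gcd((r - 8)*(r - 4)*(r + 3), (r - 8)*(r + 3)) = r^2 - 5*r - 24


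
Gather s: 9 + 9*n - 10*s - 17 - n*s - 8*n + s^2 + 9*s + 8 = n + s^2 + s*(-n - 1)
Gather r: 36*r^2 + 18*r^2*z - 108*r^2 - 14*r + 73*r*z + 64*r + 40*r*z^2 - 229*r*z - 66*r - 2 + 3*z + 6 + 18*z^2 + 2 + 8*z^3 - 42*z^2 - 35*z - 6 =r^2*(18*z - 72) + r*(40*z^2 - 156*z - 16) + 8*z^3 - 24*z^2 - 32*z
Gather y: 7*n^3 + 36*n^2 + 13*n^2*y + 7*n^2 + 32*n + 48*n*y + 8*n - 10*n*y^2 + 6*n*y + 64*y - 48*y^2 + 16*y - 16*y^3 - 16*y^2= 7*n^3 + 43*n^2 + 40*n - 16*y^3 + y^2*(-10*n - 64) + y*(13*n^2 + 54*n + 80)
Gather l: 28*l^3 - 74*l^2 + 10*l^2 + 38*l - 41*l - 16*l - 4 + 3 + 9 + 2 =28*l^3 - 64*l^2 - 19*l + 10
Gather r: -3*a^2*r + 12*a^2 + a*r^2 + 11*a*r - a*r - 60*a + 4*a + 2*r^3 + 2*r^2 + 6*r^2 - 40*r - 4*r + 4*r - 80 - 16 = 12*a^2 - 56*a + 2*r^3 + r^2*(a + 8) + r*(-3*a^2 + 10*a - 40) - 96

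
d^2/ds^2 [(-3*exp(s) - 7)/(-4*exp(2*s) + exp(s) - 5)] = (48*exp(4*s) + 460*exp(3*s) - 444*exp(2*s) - 538*exp(s) + 110)*exp(s)/(64*exp(6*s) - 48*exp(5*s) + 252*exp(4*s) - 121*exp(3*s) + 315*exp(2*s) - 75*exp(s) + 125)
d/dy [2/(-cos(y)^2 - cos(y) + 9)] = -2*(2*cos(y) + 1)*sin(y)/(cos(y)^2 + cos(y) - 9)^2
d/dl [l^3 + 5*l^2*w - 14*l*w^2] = 3*l^2 + 10*l*w - 14*w^2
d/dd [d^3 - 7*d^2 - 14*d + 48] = 3*d^2 - 14*d - 14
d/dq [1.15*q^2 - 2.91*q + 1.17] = 2.3*q - 2.91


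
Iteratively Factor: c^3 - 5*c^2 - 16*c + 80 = (c + 4)*(c^2 - 9*c + 20) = (c - 4)*(c + 4)*(c - 5)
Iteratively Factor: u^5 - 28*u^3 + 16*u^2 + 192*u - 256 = (u - 2)*(u^4 + 2*u^3 - 24*u^2 - 32*u + 128) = (u - 2)*(u + 4)*(u^3 - 2*u^2 - 16*u + 32) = (u - 4)*(u - 2)*(u + 4)*(u^2 + 2*u - 8) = (u - 4)*(u - 2)*(u + 4)^2*(u - 2)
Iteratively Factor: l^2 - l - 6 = (l + 2)*(l - 3)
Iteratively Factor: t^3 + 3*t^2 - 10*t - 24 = (t - 3)*(t^2 + 6*t + 8) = (t - 3)*(t + 2)*(t + 4)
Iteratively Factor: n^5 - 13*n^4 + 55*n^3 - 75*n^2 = (n - 5)*(n^4 - 8*n^3 + 15*n^2) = (n - 5)*(n - 3)*(n^3 - 5*n^2) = n*(n - 5)*(n - 3)*(n^2 - 5*n) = n^2*(n - 5)*(n - 3)*(n - 5)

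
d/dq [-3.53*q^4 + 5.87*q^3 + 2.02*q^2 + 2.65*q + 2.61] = -14.12*q^3 + 17.61*q^2 + 4.04*q + 2.65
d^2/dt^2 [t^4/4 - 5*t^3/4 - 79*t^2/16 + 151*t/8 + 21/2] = 3*t^2 - 15*t/2 - 79/8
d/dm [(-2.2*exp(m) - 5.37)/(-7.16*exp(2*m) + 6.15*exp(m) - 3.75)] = (-15.752*exp(2*m) - 76.8984*exp(m) + 41.2755)*exp(m)/(51.2656*exp(4*m) - 88.068*exp(3*m) + 91.5225*exp(2*m) - 46.125*exp(m) + 14.0625)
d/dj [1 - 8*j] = -8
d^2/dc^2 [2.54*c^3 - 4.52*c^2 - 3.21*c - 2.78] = 15.24*c - 9.04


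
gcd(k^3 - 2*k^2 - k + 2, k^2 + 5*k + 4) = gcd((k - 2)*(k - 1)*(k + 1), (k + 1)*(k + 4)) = k + 1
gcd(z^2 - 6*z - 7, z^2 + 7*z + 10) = 1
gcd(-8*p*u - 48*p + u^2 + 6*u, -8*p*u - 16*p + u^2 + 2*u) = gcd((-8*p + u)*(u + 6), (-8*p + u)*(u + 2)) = 8*p - u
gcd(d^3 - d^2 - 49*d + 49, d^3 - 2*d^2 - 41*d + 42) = d^2 - 8*d + 7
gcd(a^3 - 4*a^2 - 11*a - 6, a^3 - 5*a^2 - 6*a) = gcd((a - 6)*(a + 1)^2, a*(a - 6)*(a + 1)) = a^2 - 5*a - 6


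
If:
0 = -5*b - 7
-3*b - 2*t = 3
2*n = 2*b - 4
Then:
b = -7/5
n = -17/5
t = 3/5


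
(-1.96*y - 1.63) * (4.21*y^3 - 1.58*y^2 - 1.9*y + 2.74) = -8.2516*y^4 - 3.7655*y^3 + 6.2994*y^2 - 2.2734*y - 4.4662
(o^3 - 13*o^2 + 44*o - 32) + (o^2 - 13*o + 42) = o^3 - 12*o^2 + 31*o + 10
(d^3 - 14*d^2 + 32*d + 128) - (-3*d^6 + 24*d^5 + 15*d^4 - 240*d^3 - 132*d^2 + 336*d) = 3*d^6 - 24*d^5 - 15*d^4 + 241*d^3 + 118*d^2 - 304*d + 128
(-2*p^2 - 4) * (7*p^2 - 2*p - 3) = -14*p^4 + 4*p^3 - 22*p^2 + 8*p + 12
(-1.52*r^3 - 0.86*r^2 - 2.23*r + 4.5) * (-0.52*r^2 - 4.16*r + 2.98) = 0.7904*r^5 + 6.7704*r^4 + 0.2076*r^3 + 4.374*r^2 - 25.3654*r + 13.41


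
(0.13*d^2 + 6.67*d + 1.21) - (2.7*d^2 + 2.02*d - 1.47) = -2.57*d^2 + 4.65*d + 2.68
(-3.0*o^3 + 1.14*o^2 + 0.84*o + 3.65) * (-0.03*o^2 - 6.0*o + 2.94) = 0.09*o^5 + 17.9658*o^4 - 15.6852*o^3 - 1.7979*o^2 - 19.4304*o + 10.731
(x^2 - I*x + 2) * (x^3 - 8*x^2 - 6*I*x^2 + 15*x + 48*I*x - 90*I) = x^5 - 8*x^4 - 7*I*x^4 + 11*x^3 + 56*I*x^3 + 32*x^2 - 117*I*x^2 - 60*x + 96*I*x - 180*I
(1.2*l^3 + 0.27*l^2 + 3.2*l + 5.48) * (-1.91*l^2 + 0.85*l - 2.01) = -2.292*l^5 + 0.5043*l^4 - 8.2945*l^3 - 8.2895*l^2 - 1.774*l - 11.0148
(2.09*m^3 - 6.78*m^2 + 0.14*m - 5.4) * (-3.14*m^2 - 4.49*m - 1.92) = -6.5626*m^5 + 11.9051*m^4 + 25.9898*m^3 + 29.345*m^2 + 23.9772*m + 10.368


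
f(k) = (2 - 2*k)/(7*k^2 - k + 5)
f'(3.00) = 0.01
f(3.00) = -0.06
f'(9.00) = 0.00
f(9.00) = -0.03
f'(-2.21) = 0.07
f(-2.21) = 0.16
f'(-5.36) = 0.01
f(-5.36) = 0.06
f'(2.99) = 0.01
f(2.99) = -0.06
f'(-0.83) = 0.22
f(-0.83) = 0.34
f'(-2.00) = 0.08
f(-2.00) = 0.17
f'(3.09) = 0.01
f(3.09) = -0.06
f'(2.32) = 0.00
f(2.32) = -0.07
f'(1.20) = -0.11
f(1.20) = -0.03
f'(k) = (1 - 14*k)*(2 - 2*k)/(7*k^2 - k + 5)^2 - 2/(7*k^2 - k + 5)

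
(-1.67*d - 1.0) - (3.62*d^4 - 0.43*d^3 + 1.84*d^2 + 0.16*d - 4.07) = -3.62*d^4 + 0.43*d^3 - 1.84*d^2 - 1.83*d + 3.07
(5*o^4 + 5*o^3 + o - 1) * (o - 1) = 5*o^5 - 5*o^3 + o^2 - 2*o + 1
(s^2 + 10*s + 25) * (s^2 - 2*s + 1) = s^4 + 8*s^3 + 6*s^2 - 40*s + 25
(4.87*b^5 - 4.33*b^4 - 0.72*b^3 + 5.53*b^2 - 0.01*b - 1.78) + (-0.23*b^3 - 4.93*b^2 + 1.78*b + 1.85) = 4.87*b^5 - 4.33*b^4 - 0.95*b^3 + 0.600000000000001*b^2 + 1.77*b + 0.0700000000000001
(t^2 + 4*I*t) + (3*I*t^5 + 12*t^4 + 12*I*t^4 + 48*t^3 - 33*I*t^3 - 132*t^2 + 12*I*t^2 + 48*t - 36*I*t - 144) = 3*I*t^5 + 12*t^4 + 12*I*t^4 + 48*t^3 - 33*I*t^3 - 131*t^2 + 12*I*t^2 + 48*t - 32*I*t - 144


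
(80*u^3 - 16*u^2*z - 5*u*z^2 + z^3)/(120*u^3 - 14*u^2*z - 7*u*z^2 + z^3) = (-4*u + z)/(-6*u + z)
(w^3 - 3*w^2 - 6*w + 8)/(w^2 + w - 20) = (w^2 + w - 2)/(w + 5)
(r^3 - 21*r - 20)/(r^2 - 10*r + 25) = (r^2 + 5*r + 4)/(r - 5)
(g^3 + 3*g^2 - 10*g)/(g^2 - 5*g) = (g^2 + 3*g - 10)/(g - 5)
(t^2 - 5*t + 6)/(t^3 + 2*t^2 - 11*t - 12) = (t - 2)/(t^2 + 5*t + 4)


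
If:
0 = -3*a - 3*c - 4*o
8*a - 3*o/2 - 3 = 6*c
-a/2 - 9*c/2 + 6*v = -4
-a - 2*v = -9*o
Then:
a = 250/911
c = -278/2733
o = -118/911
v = -656/911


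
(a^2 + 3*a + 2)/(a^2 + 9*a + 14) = (a + 1)/(a + 7)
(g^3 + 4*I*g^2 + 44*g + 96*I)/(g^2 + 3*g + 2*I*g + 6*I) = (g^2 + 2*I*g + 48)/(g + 3)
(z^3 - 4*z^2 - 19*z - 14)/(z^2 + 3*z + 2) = z - 7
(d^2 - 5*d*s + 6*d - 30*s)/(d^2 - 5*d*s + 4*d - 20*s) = (d + 6)/(d + 4)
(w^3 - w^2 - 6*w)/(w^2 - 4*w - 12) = w*(w - 3)/(w - 6)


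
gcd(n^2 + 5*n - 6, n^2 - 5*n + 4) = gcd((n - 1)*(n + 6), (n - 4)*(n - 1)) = n - 1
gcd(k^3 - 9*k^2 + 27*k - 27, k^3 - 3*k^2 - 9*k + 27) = k^2 - 6*k + 9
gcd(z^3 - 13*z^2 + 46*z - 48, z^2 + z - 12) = z - 3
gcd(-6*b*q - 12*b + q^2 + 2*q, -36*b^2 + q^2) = -6*b + q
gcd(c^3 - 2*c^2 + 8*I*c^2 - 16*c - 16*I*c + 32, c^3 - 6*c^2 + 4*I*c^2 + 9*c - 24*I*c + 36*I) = c + 4*I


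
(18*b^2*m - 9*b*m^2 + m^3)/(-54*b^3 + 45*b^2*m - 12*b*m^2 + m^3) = -m/(3*b - m)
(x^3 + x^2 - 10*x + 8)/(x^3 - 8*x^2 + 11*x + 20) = (x^3 + x^2 - 10*x + 8)/(x^3 - 8*x^2 + 11*x + 20)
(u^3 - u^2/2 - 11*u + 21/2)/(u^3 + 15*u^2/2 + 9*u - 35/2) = (u - 3)/(u + 5)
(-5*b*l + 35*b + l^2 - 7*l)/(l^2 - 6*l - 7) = (-5*b + l)/(l + 1)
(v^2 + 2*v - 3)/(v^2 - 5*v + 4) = (v + 3)/(v - 4)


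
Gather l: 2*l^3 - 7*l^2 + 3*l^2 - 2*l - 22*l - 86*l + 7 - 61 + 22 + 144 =2*l^3 - 4*l^2 - 110*l + 112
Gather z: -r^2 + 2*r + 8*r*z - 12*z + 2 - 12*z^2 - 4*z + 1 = -r^2 + 2*r - 12*z^2 + z*(8*r - 16) + 3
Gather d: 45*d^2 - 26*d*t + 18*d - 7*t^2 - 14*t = 45*d^2 + d*(18 - 26*t) - 7*t^2 - 14*t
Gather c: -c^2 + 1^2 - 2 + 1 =-c^2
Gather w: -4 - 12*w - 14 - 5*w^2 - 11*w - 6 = -5*w^2 - 23*w - 24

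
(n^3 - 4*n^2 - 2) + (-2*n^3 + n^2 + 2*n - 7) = -n^3 - 3*n^2 + 2*n - 9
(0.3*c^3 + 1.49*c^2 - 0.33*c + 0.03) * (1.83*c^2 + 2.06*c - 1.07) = 0.549*c^5 + 3.3447*c^4 + 2.1445*c^3 - 2.2192*c^2 + 0.4149*c - 0.0321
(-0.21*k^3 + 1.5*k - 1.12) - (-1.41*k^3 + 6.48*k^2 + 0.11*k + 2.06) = 1.2*k^3 - 6.48*k^2 + 1.39*k - 3.18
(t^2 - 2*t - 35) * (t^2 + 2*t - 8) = t^4 - 47*t^2 - 54*t + 280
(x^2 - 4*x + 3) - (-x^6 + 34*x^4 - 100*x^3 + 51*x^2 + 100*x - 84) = x^6 - 34*x^4 + 100*x^3 - 50*x^2 - 104*x + 87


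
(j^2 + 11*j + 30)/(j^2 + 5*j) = (j + 6)/j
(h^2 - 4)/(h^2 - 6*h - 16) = (h - 2)/(h - 8)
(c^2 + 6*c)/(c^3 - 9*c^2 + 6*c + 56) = c*(c + 6)/(c^3 - 9*c^2 + 6*c + 56)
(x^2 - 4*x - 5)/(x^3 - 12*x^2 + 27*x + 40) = 1/(x - 8)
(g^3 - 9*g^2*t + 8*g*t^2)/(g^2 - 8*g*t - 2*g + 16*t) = g*(g - t)/(g - 2)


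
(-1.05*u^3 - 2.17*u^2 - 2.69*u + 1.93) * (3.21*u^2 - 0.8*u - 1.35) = -3.3705*u^5 - 6.1257*u^4 - 5.4814*u^3 + 11.2768*u^2 + 2.0875*u - 2.6055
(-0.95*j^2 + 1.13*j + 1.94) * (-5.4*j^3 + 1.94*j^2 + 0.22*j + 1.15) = 5.13*j^5 - 7.945*j^4 - 8.4928*j^3 + 2.9197*j^2 + 1.7263*j + 2.231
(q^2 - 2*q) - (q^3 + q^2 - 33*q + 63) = -q^3 + 31*q - 63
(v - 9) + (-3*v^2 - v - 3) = -3*v^2 - 12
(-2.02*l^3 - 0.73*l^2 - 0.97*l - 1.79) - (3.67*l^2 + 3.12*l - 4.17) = -2.02*l^3 - 4.4*l^2 - 4.09*l + 2.38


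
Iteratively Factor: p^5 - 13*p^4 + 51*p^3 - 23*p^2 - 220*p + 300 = (p + 2)*(p^4 - 15*p^3 + 81*p^2 - 185*p + 150) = (p - 2)*(p + 2)*(p^3 - 13*p^2 + 55*p - 75) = (p - 5)*(p - 2)*(p + 2)*(p^2 - 8*p + 15) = (p - 5)*(p - 3)*(p - 2)*(p + 2)*(p - 5)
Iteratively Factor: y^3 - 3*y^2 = (y)*(y^2 - 3*y) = y*(y - 3)*(y)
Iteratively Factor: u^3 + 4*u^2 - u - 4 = (u + 4)*(u^2 - 1) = (u + 1)*(u + 4)*(u - 1)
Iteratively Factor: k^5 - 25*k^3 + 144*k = (k - 4)*(k^4 + 4*k^3 - 9*k^2 - 36*k) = k*(k - 4)*(k^3 + 4*k^2 - 9*k - 36) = k*(k - 4)*(k - 3)*(k^2 + 7*k + 12) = k*(k - 4)*(k - 3)*(k + 3)*(k + 4)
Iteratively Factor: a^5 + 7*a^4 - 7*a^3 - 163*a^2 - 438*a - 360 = (a + 3)*(a^4 + 4*a^3 - 19*a^2 - 106*a - 120) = (a - 5)*(a + 3)*(a^3 + 9*a^2 + 26*a + 24) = (a - 5)*(a + 3)^2*(a^2 + 6*a + 8) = (a - 5)*(a + 3)^2*(a + 4)*(a + 2)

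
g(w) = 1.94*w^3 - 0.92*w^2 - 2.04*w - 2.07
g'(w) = 5.82*w^2 - 1.84*w - 2.04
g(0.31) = -2.73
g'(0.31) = -2.05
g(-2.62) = -37.93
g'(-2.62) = 42.73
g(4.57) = 154.55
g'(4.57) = 111.10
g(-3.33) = -77.12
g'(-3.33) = 68.62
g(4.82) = 183.96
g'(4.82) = 124.30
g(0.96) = -3.16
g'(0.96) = 1.56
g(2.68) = 23.20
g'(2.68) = 34.83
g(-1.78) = -12.29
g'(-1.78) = 19.68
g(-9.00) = -1472.49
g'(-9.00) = 485.94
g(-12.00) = -3462.39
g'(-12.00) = 858.12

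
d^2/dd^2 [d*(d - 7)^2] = 6*d - 28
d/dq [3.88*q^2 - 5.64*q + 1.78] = 7.76*q - 5.64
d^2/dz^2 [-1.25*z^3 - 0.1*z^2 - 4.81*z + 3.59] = -7.5*z - 0.2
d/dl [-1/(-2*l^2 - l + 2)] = (-4*l - 1)/(2*l^2 + l - 2)^2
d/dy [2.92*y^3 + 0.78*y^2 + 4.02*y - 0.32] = 8.76*y^2 + 1.56*y + 4.02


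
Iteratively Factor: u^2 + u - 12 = (u + 4)*(u - 3)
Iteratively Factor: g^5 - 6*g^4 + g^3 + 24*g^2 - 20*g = (g + 2)*(g^4 - 8*g^3 + 17*g^2 - 10*g) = (g - 1)*(g + 2)*(g^3 - 7*g^2 + 10*g) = (g - 5)*(g - 1)*(g + 2)*(g^2 - 2*g) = (g - 5)*(g - 2)*(g - 1)*(g + 2)*(g)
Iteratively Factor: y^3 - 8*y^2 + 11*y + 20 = (y - 4)*(y^2 - 4*y - 5) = (y - 4)*(y + 1)*(y - 5)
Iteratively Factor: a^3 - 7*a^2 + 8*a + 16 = (a - 4)*(a^2 - 3*a - 4) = (a - 4)*(a + 1)*(a - 4)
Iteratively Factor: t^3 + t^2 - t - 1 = (t - 1)*(t^2 + 2*t + 1) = (t - 1)*(t + 1)*(t + 1)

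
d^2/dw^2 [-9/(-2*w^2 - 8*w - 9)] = 36*(-2*w^2 - 8*w + 8*(w + 2)^2 - 9)/(2*w^2 + 8*w + 9)^3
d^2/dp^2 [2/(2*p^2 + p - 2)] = 4*(-4*p^2 - 2*p + (4*p + 1)^2 + 4)/(2*p^2 + p - 2)^3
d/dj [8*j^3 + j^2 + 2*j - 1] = 24*j^2 + 2*j + 2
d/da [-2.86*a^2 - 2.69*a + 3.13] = -5.72*a - 2.69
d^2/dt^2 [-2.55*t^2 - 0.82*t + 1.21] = -5.10000000000000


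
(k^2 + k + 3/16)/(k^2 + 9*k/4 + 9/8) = (4*k + 1)/(2*(2*k + 3))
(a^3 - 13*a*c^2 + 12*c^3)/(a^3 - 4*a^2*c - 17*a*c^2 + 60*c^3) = (a - c)/(a - 5*c)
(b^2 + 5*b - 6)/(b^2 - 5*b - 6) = (-b^2 - 5*b + 6)/(-b^2 + 5*b + 6)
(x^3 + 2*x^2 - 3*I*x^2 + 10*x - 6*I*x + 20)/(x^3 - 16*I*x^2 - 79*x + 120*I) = (x^2 + 2*x*(1 + I) + 4*I)/(x^2 - 11*I*x - 24)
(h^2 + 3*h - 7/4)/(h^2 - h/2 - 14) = (h - 1/2)/(h - 4)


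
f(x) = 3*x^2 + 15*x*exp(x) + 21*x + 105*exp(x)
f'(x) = 15*x*exp(x) + 6*x + 120*exp(x) + 21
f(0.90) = 312.79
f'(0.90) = 354.76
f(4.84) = 22632.87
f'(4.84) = 24408.04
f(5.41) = 41830.43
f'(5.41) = 45036.95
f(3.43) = 4937.98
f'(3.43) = 5335.38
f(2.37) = 1570.14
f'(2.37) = 1699.20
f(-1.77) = -14.41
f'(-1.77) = 26.30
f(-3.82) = -35.40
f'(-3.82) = -0.55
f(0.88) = 305.77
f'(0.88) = 347.41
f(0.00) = 105.00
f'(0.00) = 141.00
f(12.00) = 46385799.55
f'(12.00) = 48826530.43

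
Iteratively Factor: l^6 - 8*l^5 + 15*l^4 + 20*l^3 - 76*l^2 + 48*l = (l + 2)*(l^5 - 10*l^4 + 35*l^3 - 50*l^2 + 24*l) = l*(l + 2)*(l^4 - 10*l^3 + 35*l^2 - 50*l + 24) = l*(l - 2)*(l + 2)*(l^3 - 8*l^2 + 19*l - 12) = l*(l - 2)*(l - 1)*(l + 2)*(l^2 - 7*l + 12) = l*(l - 4)*(l - 2)*(l - 1)*(l + 2)*(l - 3)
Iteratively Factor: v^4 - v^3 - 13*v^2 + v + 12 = (v - 4)*(v^3 + 3*v^2 - v - 3) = (v - 4)*(v + 1)*(v^2 + 2*v - 3) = (v - 4)*(v - 1)*(v + 1)*(v + 3)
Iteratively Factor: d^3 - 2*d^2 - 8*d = (d)*(d^2 - 2*d - 8) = d*(d - 4)*(d + 2)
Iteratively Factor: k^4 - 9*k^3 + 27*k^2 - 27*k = (k - 3)*(k^3 - 6*k^2 + 9*k) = (k - 3)^2*(k^2 - 3*k) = k*(k - 3)^2*(k - 3)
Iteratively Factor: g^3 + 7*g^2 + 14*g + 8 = (g + 2)*(g^2 + 5*g + 4) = (g + 1)*(g + 2)*(g + 4)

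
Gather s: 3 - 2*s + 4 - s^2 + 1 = -s^2 - 2*s + 8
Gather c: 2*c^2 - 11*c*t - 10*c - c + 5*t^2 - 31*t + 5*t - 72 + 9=2*c^2 + c*(-11*t - 11) + 5*t^2 - 26*t - 63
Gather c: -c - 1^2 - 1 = -c - 2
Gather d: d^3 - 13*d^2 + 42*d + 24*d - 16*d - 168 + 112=d^3 - 13*d^2 + 50*d - 56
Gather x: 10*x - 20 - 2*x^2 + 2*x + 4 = -2*x^2 + 12*x - 16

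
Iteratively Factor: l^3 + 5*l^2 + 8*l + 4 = (l + 1)*(l^2 + 4*l + 4) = (l + 1)*(l + 2)*(l + 2)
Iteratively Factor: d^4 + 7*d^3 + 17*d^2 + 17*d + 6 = (d + 1)*(d^3 + 6*d^2 + 11*d + 6) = (d + 1)*(d + 2)*(d^2 + 4*d + 3) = (d + 1)^2*(d + 2)*(d + 3)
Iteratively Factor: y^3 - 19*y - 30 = (y + 2)*(y^2 - 2*y - 15) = (y - 5)*(y + 2)*(y + 3)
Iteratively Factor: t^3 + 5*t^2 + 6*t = (t + 3)*(t^2 + 2*t) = t*(t + 3)*(t + 2)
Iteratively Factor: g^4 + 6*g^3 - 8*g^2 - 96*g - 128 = (g + 4)*(g^3 + 2*g^2 - 16*g - 32) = (g + 4)^2*(g^2 - 2*g - 8) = (g + 2)*(g + 4)^2*(g - 4)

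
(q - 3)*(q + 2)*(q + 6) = q^3 + 5*q^2 - 12*q - 36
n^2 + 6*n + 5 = (n + 1)*(n + 5)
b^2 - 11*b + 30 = (b - 6)*(b - 5)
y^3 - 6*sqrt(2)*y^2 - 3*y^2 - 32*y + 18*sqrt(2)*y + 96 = (y - 3)*(y - 8*sqrt(2))*(y + 2*sqrt(2))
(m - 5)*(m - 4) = m^2 - 9*m + 20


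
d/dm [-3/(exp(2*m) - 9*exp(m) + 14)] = (6*exp(m) - 27)*exp(m)/(exp(2*m) - 9*exp(m) + 14)^2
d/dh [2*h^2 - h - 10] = 4*h - 1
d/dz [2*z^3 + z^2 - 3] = 2*z*(3*z + 1)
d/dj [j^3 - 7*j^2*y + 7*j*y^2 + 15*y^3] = 3*j^2 - 14*j*y + 7*y^2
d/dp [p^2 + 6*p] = 2*p + 6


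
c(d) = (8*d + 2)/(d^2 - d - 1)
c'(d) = (1 - 2*d)*(8*d + 2)/(d^2 - d - 1)^2 + 8/(d^2 - d - 1)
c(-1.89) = -2.94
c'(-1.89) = -1.36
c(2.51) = 7.91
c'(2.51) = -8.53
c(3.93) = 3.18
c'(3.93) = -1.31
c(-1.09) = -5.26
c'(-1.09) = -6.82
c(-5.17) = -1.27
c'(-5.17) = -0.21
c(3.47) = 3.93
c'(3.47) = -2.03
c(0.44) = -4.43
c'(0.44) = -5.99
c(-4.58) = -1.41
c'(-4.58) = -0.26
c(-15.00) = -0.49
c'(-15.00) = -0.03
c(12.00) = 0.75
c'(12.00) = -0.07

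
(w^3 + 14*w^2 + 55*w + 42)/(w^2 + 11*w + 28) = (w^2 + 7*w + 6)/(w + 4)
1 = 1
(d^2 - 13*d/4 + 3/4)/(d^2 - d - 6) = (d - 1/4)/(d + 2)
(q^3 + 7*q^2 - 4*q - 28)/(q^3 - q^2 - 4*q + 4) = (q + 7)/(q - 1)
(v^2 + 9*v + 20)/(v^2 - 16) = (v + 5)/(v - 4)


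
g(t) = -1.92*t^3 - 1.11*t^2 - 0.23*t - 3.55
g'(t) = -5.76*t^2 - 2.22*t - 0.23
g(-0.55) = -3.44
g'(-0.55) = -0.75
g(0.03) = -3.56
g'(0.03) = -0.30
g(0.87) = -5.85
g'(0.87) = -6.52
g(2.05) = -25.23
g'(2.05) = -28.99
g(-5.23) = 241.96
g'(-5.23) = -146.17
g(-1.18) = -1.67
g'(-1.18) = -5.63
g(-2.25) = 13.22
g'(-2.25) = -24.40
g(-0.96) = -2.65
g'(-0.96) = -3.41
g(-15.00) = 6230.15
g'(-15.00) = -1262.93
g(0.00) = -3.55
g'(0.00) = -0.23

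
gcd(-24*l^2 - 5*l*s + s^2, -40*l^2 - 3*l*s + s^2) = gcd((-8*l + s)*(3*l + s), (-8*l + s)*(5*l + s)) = -8*l + s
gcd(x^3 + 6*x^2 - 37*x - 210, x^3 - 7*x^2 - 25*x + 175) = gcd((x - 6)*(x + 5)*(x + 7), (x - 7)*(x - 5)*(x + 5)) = x + 5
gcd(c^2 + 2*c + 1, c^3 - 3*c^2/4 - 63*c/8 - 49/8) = c + 1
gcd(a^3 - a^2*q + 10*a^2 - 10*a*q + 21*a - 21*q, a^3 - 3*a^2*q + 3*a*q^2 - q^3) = -a + q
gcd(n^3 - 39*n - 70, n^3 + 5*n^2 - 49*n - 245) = n^2 - 2*n - 35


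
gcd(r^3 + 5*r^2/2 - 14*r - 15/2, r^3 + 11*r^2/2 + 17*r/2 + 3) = r + 1/2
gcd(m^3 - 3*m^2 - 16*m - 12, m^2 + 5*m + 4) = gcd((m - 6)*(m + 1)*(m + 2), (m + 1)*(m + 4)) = m + 1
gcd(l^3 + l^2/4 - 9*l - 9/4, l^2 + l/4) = l + 1/4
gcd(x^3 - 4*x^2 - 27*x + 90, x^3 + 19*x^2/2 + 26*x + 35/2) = x + 5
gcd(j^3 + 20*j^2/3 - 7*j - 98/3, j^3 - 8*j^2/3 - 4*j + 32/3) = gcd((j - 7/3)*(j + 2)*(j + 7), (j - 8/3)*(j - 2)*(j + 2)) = j + 2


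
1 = 1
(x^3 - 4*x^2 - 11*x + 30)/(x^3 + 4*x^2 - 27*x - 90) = (x - 2)/(x + 6)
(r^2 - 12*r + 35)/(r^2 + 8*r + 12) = (r^2 - 12*r + 35)/(r^2 + 8*r + 12)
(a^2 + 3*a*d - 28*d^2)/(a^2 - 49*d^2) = (a - 4*d)/(a - 7*d)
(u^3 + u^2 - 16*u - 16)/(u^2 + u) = u - 16/u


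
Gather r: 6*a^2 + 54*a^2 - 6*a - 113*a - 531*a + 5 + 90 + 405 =60*a^2 - 650*a + 500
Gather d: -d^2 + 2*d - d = -d^2 + d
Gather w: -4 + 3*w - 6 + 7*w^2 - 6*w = 7*w^2 - 3*w - 10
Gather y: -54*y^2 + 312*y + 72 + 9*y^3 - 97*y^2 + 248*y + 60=9*y^3 - 151*y^2 + 560*y + 132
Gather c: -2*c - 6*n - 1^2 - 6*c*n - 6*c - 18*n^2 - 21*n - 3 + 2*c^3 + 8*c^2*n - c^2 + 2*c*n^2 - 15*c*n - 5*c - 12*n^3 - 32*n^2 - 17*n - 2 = 2*c^3 + c^2*(8*n - 1) + c*(2*n^2 - 21*n - 13) - 12*n^3 - 50*n^2 - 44*n - 6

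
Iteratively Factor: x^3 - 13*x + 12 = (x - 3)*(x^2 + 3*x - 4) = (x - 3)*(x + 4)*(x - 1)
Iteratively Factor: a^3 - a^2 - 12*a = (a - 4)*(a^2 + 3*a) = (a - 4)*(a + 3)*(a)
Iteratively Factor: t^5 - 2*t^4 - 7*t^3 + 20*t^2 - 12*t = (t)*(t^4 - 2*t^3 - 7*t^2 + 20*t - 12) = t*(t - 2)*(t^3 - 7*t + 6) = t*(t - 2)^2*(t^2 + 2*t - 3) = t*(t - 2)^2*(t - 1)*(t + 3)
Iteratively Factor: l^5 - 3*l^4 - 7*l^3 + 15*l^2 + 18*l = (l - 3)*(l^4 - 7*l^2 - 6*l) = (l - 3)*(l + 1)*(l^3 - l^2 - 6*l) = l*(l - 3)*(l + 1)*(l^2 - l - 6) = l*(l - 3)*(l + 1)*(l + 2)*(l - 3)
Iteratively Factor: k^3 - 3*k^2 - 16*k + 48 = (k - 3)*(k^2 - 16) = (k - 3)*(k + 4)*(k - 4)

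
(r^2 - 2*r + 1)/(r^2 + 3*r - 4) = (r - 1)/(r + 4)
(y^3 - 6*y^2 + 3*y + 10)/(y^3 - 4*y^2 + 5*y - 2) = (y^2 - 4*y - 5)/(y^2 - 2*y + 1)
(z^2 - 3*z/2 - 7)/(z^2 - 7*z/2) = (z + 2)/z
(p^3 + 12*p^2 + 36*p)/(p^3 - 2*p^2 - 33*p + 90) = p*(p + 6)/(p^2 - 8*p + 15)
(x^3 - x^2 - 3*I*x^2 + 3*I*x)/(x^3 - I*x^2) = (x^2 - x - 3*I*x + 3*I)/(x*(x - I))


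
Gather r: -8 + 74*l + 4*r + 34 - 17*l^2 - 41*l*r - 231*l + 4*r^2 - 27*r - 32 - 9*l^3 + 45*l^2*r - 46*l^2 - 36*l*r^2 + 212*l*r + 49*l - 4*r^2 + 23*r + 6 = -9*l^3 - 63*l^2 - 36*l*r^2 - 108*l + r*(45*l^2 + 171*l)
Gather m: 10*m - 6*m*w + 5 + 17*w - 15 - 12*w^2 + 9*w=m*(10 - 6*w) - 12*w^2 + 26*w - 10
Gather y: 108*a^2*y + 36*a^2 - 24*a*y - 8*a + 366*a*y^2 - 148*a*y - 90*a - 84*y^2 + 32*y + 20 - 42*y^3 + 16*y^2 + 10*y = 36*a^2 - 98*a - 42*y^3 + y^2*(366*a - 68) + y*(108*a^2 - 172*a + 42) + 20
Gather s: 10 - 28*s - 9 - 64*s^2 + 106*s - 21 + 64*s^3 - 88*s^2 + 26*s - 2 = 64*s^3 - 152*s^2 + 104*s - 22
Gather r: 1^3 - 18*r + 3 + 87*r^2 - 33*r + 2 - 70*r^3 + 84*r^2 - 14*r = -70*r^3 + 171*r^2 - 65*r + 6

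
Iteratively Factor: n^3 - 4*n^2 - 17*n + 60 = (n - 3)*(n^2 - n - 20) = (n - 3)*(n + 4)*(n - 5)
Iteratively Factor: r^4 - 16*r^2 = (r)*(r^3 - 16*r) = r^2*(r^2 - 16) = r^2*(r - 4)*(r + 4)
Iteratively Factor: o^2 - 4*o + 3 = (o - 3)*(o - 1)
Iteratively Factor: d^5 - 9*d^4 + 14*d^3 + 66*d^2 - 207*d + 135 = (d - 3)*(d^4 - 6*d^3 - 4*d^2 + 54*d - 45) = (d - 5)*(d - 3)*(d^3 - d^2 - 9*d + 9) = (d - 5)*(d - 3)^2*(d^2 + 2*d - 3) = (d - 5)*(d - 3)^2*(d - 1)*(d + 3)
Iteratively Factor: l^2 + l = (l)*(l + 1)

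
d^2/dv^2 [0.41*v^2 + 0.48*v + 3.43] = 0.820000000000000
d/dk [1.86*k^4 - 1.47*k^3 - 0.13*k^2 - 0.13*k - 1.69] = 7.44*k^3 - 4.41*k^2 - 0.26*k - 0.13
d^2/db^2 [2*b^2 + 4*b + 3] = 4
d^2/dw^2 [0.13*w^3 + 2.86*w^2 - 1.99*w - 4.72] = 0.78*w + 5.72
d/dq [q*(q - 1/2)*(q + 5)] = 3*q^2 + 9*q - 5/2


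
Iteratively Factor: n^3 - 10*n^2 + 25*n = (n - 5)*(n^2 - 5*n) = (n - 5)^2*(n)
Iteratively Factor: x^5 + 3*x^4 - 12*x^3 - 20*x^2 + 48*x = (x - 2)*(x^4 + 5*x^3 - 2*x^2 - 24*x) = (x - 2)^2*(x^3 + 7*x^2 + 12*x) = (x - 2)^2*(x + 4)*(x^2 + 3*x) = (x - 2)^2*(x + 3)*(x + 4)*(x)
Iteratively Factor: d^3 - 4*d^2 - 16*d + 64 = (d - 4)*(d^2 - 16) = (d - 4)*(d + 4)*(d - 4)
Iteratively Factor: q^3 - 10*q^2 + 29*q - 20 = (q - 5)*(q^2 - 5*q + 4) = (q - 5)*(q - 1)*(q - 4)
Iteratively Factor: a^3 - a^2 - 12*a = (a - 4)*(a^2 + 3*a) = (a - 4)*(a + 3)*(a)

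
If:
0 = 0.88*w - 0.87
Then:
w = 0.99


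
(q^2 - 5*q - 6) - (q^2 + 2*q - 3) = -7*q - 3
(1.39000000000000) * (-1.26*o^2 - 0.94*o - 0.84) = -1.7514*o^2 - 1.3066*o - 1.1676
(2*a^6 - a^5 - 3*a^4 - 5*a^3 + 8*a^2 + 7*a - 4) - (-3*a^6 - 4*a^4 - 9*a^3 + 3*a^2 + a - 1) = 5*a^6 - a^5 + a^4 + 4*a^3 + 5*a^2 + 6*a - 3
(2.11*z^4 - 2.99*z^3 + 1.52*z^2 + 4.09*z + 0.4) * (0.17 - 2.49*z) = -5.2539*z^5 + 7.8038*z^4 - 4.2931*z^3 - 9.9257*z^2 - 0.3007*z + 0.068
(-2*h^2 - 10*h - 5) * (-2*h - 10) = 4*h^3 + 40*h^2 + 110*h + 50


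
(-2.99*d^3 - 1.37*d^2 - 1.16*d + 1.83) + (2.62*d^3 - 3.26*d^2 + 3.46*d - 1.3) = -0.37*d^3 - 4.63*d^2 + 2.3*d + 0.53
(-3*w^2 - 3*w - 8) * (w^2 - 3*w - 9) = -3*w^4 + 6*w^3 + 28*w^2 + 51*w + 72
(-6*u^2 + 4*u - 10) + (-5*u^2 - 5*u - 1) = -11*u^2 - u - 11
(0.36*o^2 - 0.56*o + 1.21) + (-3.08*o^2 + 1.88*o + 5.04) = -2.72*o^2 + 1.32*o + 6.25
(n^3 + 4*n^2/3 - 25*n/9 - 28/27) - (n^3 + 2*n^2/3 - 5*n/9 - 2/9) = 2*n^2/3 - 20*n/9 - 22/27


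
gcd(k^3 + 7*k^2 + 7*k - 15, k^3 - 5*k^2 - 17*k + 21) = k^2 + 2*k - 3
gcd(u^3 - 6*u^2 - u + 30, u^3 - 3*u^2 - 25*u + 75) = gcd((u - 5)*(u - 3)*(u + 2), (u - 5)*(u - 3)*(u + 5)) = u^2 - 8*u + 15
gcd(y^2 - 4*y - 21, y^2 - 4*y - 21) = y^2 - 4*y - 21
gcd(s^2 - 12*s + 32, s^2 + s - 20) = s - 4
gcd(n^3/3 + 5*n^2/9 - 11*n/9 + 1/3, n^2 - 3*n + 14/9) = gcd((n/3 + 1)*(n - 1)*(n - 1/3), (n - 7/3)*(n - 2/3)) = 1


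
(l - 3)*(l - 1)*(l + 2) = l^3 - 2*l^2 - 5*l + 6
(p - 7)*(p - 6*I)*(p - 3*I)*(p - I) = p^4 - 7*p^3 - 10*I*p^3 - 27*p^2 + 70*I*p^2 + 189*p + 18*I*p - 126*I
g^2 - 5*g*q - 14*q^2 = (g - 7*q)*(g + 2*q)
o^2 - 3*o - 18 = (o - 6)*(o + 3)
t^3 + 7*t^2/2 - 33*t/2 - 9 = (t - 3)*(t + 1/2)*(t + 6)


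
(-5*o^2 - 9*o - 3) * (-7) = 35*o^2 + 63*o + 21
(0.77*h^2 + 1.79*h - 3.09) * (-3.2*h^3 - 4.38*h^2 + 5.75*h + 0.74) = -2.464*h^5 - 9.1006*h^4 + 6.4753*h^3 + 24.3965*h^2 - 16.4429*h - 2.2866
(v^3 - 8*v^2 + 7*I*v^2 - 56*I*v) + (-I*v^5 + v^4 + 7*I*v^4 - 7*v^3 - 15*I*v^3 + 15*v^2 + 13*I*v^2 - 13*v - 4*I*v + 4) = -I*v^5 + v^4 + 7*I*v^4 - 6*v^3 - 15*I*v^3 + 7*v^2 + 20*I*v^2 - 13*v - 60*I*v + 4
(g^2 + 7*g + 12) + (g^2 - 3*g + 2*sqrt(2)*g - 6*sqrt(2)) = 2*g^2 + 2*sqrt(2)*g + 4*g - 6*sqrt(2) + 12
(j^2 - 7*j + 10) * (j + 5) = j^3 - 2*j^2 - 25*j + 50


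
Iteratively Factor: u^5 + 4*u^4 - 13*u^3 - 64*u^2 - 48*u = (u + 3)*(u^4 + u^3 - 16*u^2 - 16*u) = (u - 4)*(u + 3)*(u^3 + 5*u^2 + 4*u) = (u - 4)*(u + 1)*(u + 3)*(u^2 + 4*u) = u*(u - 4)*(u + 1)*(u + 3)*(u + 4)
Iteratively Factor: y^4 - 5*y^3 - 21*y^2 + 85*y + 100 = (y + 1)*(y^3 - 6*y^2 - 15*y + 100) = (y - 5)*(y + 1)*(y^2 - y - 20) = (y - 5)^2*(y + 1)*(y + 4)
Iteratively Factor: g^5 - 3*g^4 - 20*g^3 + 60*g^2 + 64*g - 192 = (g + 4)*(g^4 - 7*g^3 + 8*g^2 + 28*g - 48) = (g - 3)*(g + 4)*(g^3 - 4*g^2 - 4*g + 16) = (g - 3)*(g + 2)*(g + 4)*(g^2 - 6*g + 8) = (g - 4)*(g - 3)*(g + 2)*(g + 4)*(g - 2)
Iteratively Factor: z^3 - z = (z)*(z^2 - 1) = z*(z - 1)*(z + 1)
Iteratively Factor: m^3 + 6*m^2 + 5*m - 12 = (m - 1)*(m^2 + 7*m + 12) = (m - 1)*(m + 3)*(m + 4)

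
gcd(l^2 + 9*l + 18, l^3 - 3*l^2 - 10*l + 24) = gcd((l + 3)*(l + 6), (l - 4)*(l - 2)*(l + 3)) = l + 3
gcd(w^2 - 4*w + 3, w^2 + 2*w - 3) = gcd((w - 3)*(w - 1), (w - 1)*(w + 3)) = w - 1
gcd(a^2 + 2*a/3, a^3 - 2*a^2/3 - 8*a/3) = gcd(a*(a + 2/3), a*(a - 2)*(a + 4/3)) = a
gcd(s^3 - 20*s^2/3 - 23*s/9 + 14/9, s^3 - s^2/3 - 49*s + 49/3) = s^2 - 22*s/3 + 7/3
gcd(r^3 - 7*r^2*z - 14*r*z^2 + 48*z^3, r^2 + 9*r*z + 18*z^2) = r + 3*z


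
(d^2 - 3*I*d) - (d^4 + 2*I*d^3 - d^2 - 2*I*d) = -d^4 - 2*I*d^3 + 2*d^2 - I*d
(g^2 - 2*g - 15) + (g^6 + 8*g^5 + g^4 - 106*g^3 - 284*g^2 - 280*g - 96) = g^6 + 8*g^5 + g^4 - 106*g^3 - 283*g^2 - 282*g - 111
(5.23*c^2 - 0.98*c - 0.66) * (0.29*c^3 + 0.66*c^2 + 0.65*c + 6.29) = 1.5167*c^5 + 3.1676*c^4 + 2.5613*c^3 + 31.8241*c^2 - 6.5932*c - 4.1514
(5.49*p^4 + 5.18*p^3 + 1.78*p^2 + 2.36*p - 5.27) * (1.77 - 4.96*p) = -27.2304*p^5 - 15.9755*p^4 + 0.3398*p^3 - 8.555*p^2 + 30.3164*p - 9.3279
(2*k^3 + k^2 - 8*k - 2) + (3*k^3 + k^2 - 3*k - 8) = 5*k^3 + 2*k^2 - 11*k - 10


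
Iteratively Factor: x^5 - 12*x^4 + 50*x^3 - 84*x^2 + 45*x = (x - 1)*(x^4 - 11*x^3 + 39*x^2 - 45*x) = (x - 3)*(x - 1)*(x^3 - 8*x^2 + 15*x) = (x - 3)^2*(x - 1)*(x^2 - 5*x) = x*(x - 3)^2*(x - 1)*(x - 5)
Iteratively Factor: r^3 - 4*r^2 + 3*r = (r - 1)*(r^2 - 3*r) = r*(r - 1)*(r - 3)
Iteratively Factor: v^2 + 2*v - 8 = (v - 2)*(v + 4)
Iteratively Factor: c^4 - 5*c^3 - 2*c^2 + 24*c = (c)*(c^3 - 5*c^2 - 2*c + 24) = c*(c + 2)*(c^2 - 7*c + 12) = c*(c - 3)*(c + 2)*(c - 4)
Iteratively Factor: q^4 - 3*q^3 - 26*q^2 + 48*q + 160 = (q - 5)*(q^3 + 2*q^2 - 16*q - 32) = (q - 5)*(q - 4)*(q^2 + 6*q + 8) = (q - 5)*(q - 4)*(q + 2)*(q + 4)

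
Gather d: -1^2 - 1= -2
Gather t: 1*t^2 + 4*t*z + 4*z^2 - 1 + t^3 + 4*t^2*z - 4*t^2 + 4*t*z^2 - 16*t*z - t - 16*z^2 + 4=t^3 + t^2*(4*z - 3) + t*(4*z^2 - 12*z - 1) - 12*z^2 + 3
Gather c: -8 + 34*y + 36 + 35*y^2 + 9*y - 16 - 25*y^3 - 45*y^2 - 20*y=-25*y^3 - 10*y^2 + 23*y + 12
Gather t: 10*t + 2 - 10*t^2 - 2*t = -10*t^2 + 8*t + 2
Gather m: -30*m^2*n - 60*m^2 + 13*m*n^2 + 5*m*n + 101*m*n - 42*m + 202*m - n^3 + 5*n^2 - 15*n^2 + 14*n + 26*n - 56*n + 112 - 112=m^2*(-30*n - 60) + m*(13*n^2 + 106*n + 160) - n^3 - 10*n^2 - 16*n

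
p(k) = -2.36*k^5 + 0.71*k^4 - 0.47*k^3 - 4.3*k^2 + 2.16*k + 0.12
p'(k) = -11.8*k^4 + 2.84*k^3 - 1.41*k^2 - 8.6*k + 2.16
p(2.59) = -274.40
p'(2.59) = -511.21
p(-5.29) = 10270.60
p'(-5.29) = -9652.92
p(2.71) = -341.62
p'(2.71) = -611.42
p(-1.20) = -0.51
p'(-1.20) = -18.93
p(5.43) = -10713.61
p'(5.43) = -9889.86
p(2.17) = -118.06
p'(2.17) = -255.77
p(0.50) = 0.04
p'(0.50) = -2.88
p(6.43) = -25014.86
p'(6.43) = -19527.36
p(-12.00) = 602133.24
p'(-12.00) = -249690.00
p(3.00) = -560.76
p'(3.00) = -915.45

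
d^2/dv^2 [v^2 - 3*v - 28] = 2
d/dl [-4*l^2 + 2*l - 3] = 2 - 8*l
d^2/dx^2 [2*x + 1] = 0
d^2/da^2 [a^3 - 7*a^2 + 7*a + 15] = 6*a - 14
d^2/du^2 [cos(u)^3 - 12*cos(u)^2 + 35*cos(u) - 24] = -143*cos(u)/4 + 24*cos(2*u) - 9*cos(3*u)/4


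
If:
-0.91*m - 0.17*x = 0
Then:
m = -0.186813186813187*x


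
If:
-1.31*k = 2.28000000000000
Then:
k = -1.74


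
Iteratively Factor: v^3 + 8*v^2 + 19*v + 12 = (v + 3)*(v^2 + 5*v + 4) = (v + 3)*(v + 4)*(v + 1)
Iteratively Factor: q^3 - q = (q + 1)*(q^2 - q) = (q - 1)*(q + 1)*(q)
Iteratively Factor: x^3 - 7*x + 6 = (x - 2)*(x^2 + 2*x - 3) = (x - 2)*(x - 1)*(x + 3)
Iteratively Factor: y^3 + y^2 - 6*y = (y - 2)*(y^2 + 3*y) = y*(y - 2)*(y + 3)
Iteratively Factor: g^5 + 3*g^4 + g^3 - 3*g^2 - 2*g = (g)*(g^4 + 3*g^3 + g^2 - 3*g - 2) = g*(g + 1)*(g^3 + 2*g^2 - g - 2) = g*(g - 1)*(g + 1)*(g^2 + 3*g + 2) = g*(g - 1)*(g + 1)*(g + 2)*(g + 1)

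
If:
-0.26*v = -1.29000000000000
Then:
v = 4.96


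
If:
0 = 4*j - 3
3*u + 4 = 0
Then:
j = 3/4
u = -4/3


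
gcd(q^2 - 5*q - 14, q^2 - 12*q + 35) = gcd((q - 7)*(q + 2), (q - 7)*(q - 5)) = q - 7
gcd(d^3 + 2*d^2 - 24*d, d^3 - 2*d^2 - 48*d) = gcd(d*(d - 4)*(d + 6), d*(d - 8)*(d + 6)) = d^2 + 6*d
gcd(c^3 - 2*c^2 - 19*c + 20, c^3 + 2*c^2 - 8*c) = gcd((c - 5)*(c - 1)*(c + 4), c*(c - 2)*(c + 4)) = c + 4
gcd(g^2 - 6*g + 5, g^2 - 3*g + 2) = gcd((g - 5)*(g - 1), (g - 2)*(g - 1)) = g - 1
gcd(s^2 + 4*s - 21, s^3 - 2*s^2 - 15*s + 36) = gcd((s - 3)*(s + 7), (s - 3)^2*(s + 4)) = s - 3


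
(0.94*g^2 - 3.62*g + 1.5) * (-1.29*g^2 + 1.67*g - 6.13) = -1.2126*g^4 + 6.2396*g^3 - 13.7426*g^2 + 24.6956*g - 9.195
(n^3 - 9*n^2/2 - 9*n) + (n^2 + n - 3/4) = n^3 - 7*n^2/2 - 8*n - 3/4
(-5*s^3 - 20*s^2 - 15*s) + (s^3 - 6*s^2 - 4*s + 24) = -4*s^3 - 26*s^2 - 19*s + 24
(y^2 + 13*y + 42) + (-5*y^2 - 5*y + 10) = -4*y^2 + 8*y + 52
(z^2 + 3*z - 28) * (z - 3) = z^3 - 37*z + 84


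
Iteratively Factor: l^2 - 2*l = (l - 2)*(l)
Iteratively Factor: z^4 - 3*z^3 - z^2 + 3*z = (z)*(z^3 - 3*z^2 - z + 3) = z*(z - 1)*(z^2 - 2*z - 3) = z*(z - 1)*(z + 1)*(z - 3)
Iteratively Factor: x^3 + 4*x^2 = (x)*(x^2 + 4*x) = x*(x + 4)*(x)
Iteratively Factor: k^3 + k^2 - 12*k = (k + 4)*(k^2 - 3*k) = (k - 3)*(k + 4)*(k)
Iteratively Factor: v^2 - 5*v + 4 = (v - 4)*(v - 1)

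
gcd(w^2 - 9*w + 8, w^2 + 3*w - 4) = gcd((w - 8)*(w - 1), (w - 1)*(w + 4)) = w - 1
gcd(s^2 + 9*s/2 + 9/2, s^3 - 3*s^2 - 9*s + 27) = s + 3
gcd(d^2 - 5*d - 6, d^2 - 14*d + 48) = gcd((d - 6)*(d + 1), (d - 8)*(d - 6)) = d - 6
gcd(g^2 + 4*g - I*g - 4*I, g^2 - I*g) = g - I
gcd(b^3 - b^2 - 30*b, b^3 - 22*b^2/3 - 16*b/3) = b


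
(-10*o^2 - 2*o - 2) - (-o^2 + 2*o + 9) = -9*o^2 - 4*o - 11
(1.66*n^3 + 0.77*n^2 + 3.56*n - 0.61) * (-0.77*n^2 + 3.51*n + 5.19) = -1.2782*n^5 + 5.2337*n^4 + 8.5769*n^3 + 16.9616*n^2 + 16.3353*n - 3.1659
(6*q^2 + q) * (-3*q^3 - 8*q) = -18*q^5 - 3*q^4 - 48*q^3 - 8*q^2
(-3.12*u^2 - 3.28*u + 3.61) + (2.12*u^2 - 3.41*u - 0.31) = -1.0*u^2 - 6.69*u + 3.3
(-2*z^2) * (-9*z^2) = 18*z^4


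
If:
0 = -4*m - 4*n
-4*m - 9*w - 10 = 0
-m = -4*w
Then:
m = -8/5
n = 8/5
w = -2/5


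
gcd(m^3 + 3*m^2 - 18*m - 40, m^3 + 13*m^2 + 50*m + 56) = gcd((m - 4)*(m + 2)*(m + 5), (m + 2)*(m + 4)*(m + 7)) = m + 2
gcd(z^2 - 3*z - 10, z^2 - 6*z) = 1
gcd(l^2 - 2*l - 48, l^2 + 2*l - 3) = 1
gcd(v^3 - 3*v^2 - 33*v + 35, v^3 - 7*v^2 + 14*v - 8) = v - 1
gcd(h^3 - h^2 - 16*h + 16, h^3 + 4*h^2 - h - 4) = h^2 + 3*h - 4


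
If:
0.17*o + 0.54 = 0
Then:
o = -3.18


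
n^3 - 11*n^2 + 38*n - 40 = (n - 5)*(n - 4)*(n - 2)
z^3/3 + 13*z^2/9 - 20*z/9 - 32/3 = (z/3 + 1)*(z - 8/3)*(z + 4)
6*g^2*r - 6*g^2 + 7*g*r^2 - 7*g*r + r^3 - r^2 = (g + r)*(6*g + r)*(r - 1)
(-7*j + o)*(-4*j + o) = 28*j^2 - 11*j*o + o^2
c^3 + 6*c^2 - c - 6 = (c - 1)*(c + 1)*(c + 6)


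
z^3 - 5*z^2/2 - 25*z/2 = z*(z - 5)*(z + 5/2)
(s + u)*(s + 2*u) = s^2 + 3*s*u + 2*u^2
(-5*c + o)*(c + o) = -5*c^2 - 4*c*o + o^2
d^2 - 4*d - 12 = (d - 6)*(d + 2)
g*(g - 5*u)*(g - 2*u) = g^3 - 7*g^2*u + 10*g*u^2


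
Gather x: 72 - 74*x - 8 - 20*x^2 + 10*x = -20*x^2 - 64*x + 64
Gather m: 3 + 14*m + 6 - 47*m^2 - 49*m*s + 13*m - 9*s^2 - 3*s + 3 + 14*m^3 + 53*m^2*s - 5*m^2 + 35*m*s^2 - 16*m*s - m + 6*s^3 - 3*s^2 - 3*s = 14*m^3 + m^2*(53*s - 52) + m*(35*s^2 - 65*s + 26) + 6*s^3 - 12*s^2 - 6*s + 12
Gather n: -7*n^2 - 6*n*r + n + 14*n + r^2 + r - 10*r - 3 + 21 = -7*n^2 + n*(15 - 6*r) + r^2 - 9*r + 18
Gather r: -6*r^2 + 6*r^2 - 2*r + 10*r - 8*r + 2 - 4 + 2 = 0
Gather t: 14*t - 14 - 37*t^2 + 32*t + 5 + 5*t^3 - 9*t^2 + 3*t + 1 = 5*t^3 - 46*t^2 + 49*t - 8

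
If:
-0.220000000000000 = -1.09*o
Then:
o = 0.20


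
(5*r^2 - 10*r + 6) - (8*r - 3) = 5*r^2 - 18*r + 9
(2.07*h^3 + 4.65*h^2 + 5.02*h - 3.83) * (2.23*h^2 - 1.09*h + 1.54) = 4.6161*h^5 + 8.1132*h^4 + 9.3139*h^3 - 6.8517*h^2 + 11.9055*h - 5.8982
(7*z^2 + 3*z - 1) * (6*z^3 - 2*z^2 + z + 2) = 42*z^5 + 4*z^4 - 5*z^3 + 19*z^2 + 5*z - 2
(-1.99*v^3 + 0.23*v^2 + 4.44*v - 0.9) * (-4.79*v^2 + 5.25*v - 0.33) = 9.5321*v^5 - 11.5492*v^4 - 19.4034*v^3 + 27.5451*v^2 - 6.1902*v + 0.297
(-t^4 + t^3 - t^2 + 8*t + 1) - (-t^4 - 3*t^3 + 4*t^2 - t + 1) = 4*t^3 - 5*t^2 + 9*t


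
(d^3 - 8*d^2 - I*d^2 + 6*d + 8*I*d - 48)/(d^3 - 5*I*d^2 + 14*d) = (d^2 - d*(8 + 3*I) + 24*I)/(d*(d - 7*I))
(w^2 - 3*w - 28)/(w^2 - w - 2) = (-w^2 + 3*w + 28)/(-w^2 + w + 2)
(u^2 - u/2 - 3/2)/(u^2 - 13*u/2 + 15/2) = (u + 1)/(u - 5)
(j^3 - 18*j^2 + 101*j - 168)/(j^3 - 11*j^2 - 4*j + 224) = (j - 3)/(j + 4)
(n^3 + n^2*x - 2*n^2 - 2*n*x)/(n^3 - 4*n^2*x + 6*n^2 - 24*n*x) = (n^2 + n*x - 2*n - 2*x)/(n^2 - 4*n*x + 6*n - 24*x)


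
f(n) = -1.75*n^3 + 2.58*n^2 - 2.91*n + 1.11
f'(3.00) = -34.68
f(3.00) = -31.65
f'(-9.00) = -474.60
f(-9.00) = 1512.03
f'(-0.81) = -10.53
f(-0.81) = 6.09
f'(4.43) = -83.08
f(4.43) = -113.29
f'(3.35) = -44.54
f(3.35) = -45.48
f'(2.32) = -19.20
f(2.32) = -13.61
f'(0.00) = -2.91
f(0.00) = 1.11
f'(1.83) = -11.05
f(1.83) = -6.30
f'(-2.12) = -37.44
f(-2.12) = 35.55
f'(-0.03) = -3.07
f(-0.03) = 1.20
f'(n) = -5.25*n^2 + 5.16*n - 2.91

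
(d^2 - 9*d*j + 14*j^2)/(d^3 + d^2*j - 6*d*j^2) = (d - 7*j)/(d*(d + 3*j))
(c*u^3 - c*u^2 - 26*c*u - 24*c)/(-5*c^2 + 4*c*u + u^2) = c*(u^3 - u^2 - 26*u - 24)/(-5*c^2 + 4*c*u + u^2)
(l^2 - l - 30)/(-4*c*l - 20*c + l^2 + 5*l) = (6 - l)/(4*c - l)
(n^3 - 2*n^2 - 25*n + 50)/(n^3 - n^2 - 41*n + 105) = (n^2 + 3*n - 10)/(n^2 + 4*n - 21)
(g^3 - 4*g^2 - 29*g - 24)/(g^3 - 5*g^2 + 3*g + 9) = (g^2 - 5*g - 24)/(g^2 - 6*g + 9)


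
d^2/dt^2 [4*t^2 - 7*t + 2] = 8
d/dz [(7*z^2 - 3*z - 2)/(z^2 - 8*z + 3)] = (-53*z^2 + 46*z - 25)/(z^4 - 16*z^3 + 70*z^2 - 48*z + 9)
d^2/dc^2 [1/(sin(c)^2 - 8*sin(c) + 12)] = 2*(-2*sin(c)^4 + 12*sin(c)^3 - 5*sin(c)^2 - 72*sin(c) + 52)/(sin(c)^2 - 8*sin(c) + 12)^3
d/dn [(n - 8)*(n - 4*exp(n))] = n - (n - 8)*(4*exp(n) - 1) - 4*exp(n)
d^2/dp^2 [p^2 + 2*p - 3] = 2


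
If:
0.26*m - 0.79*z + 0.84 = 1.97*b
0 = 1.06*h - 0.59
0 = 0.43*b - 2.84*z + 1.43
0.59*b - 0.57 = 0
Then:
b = 0.97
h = 0.56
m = 6.06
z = 0.65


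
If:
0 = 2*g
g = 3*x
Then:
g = 0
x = 0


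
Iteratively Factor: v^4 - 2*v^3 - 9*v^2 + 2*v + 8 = (v - 1)*(v^3 - v^2 - 10*v - 8) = (v - 1)*(v + 2)*(v^2 - 3*v - 4) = (v - 1)*(v + 1)*(v + 2)*(v - 4)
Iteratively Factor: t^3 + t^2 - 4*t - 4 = (t - 2)*(t^2 + 3*t + 2) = (t - 2)*(t + 1)*(t + 2)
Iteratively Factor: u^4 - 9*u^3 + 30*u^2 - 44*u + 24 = (u - 2)*(u^3 - 7*u^2 + 16*u - 12) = (u - 2)^2*(u^2 - 5*u + 6) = (u - 3)*(u - 2)^2*(u - 2)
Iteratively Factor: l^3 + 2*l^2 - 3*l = (l - 1)*(l^2 + 3*l) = (l - 1)*(l + 3)*(l)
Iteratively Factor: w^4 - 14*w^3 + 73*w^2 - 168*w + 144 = (w - 4)*(w^3 - 10*w^2 + 33*w - 36) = (w - 4)^2*(w^2 - 6*w + 9) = (w - 4)^2*(w - 3)*(w - 3)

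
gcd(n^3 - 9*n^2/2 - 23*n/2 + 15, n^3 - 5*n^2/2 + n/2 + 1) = n - 1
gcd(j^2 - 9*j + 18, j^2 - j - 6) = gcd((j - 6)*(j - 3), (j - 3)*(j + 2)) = j - 3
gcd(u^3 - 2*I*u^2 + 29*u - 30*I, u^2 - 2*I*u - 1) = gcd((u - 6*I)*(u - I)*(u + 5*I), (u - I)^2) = u - I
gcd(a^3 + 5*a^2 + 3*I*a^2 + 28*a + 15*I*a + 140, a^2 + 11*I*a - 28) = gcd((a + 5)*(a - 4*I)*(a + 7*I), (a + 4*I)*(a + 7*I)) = a + 7*I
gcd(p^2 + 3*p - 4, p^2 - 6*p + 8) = 1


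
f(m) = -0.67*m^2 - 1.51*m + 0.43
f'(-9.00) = 10.55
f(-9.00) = -40.25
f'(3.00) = -5.53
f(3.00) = -10.13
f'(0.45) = -2.11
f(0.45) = -0.39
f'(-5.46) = 5.81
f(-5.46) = -11.30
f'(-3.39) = 3.03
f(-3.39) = -2.15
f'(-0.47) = -0.88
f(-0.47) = 0.99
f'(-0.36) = -1.03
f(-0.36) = 0.89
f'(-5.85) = 6.33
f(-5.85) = -13.67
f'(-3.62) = 3.34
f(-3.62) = -2.88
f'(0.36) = -1.99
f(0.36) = -0.20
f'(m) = -1.34*m - 1.51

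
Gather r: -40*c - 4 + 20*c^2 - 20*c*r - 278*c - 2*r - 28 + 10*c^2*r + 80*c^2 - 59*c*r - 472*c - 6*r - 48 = 100*c^2 - 790*c + r*(10*c^2 - 79*c - 8) - 80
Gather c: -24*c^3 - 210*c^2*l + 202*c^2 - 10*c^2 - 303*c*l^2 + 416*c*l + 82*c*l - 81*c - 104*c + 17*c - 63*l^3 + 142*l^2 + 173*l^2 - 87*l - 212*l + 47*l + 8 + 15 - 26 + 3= -24*c^3 + c^2*(192 - 210*l) + c*(-303*l^2 + 498*l - 168) - 63*l^3 + 315*l^2 - 252*l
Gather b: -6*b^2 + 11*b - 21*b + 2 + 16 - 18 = -6*b^2 - 10*b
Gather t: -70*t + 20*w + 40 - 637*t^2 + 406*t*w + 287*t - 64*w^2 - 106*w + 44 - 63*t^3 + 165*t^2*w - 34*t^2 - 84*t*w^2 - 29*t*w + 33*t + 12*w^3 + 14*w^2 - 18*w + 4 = -63*t^3 + t^2*(165*w - 671) + t*(-84*w^2 + 377*w + 250) + 12*w^3 - 50*w^2 - 104*w + 88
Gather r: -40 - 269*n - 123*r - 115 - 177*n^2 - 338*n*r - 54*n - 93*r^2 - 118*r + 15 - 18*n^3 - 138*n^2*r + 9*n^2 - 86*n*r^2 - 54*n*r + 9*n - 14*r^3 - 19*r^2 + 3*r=-18*n^3 - 168*n^2 - 314*n - 14*r^3 + r^2*(-86*n - 112) + r*(-138*n^2 - 392*n - 238) - 140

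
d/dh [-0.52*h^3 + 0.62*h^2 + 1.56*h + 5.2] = -1.56*h^2 + 1.24*h + 1.56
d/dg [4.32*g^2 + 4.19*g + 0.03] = 8.64*g + 4.19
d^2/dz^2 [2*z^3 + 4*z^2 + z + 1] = 12*z + 8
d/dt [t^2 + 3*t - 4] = 2*t + 3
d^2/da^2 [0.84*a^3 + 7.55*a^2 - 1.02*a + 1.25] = 5.04*a + 15.1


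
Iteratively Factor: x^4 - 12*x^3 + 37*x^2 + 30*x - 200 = (x - 5)*(x^3 - 7*x^2 + 2*x + 40) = (x - 5)^2*(x^2 - 2*x - 8) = (x - 5)^2*(x - 4)*(x + 2)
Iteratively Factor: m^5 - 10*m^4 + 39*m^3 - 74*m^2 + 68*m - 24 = (m - 3)*(m^4 - 7*m^3 + 18*m^2 - 20*m + 8) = (m - 3)*(m - 2)*(m^3 - 5*m^2 + 8*m - 4) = (m - 3)*(m - 2)^2*(m^2 - 3*m + 2) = (m - 3)*(m - 2)^2*(m - 1)*(m - 2)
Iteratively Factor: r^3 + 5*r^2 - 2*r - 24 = (r - 2)*(r^2 + 7*r + 12) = (r - 2)*(r + 3)*(r + 4)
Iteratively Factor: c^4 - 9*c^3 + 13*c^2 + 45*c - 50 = (c - 5)*(c^3 - 4*c^2 - 7*c + 10) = (c - 5)^2*(c^2 + c - 2) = (c - 5)^2*(c + 2)*(c - 1)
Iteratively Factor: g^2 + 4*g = (g + 4)*(g)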